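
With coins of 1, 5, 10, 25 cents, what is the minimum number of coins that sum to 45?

45 − 1×25→20 − 2×10→0
Total coins = 1 + 2 = 3

3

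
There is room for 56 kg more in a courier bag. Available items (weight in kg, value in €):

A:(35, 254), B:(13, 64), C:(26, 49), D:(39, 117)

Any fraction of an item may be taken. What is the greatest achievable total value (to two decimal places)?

342.00

Order: A (254/35=7.26) > B (64/13=4.92) > D (117/39=3.00) > C (49/26=1.88)
Fill: take A (35 @ 254) → take B (13 @ 64) → take 8/39 of D → 24.00; 56/56 used.
Total value = 342.00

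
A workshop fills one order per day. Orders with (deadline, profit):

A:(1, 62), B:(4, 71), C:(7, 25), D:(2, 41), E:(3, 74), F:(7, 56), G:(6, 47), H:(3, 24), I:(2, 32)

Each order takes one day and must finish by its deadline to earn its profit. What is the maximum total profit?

Take jobs in profit order; each goes to the latest open slot no later than its deadline.
Profit order: E=74 B=71 A=62 F=56 G=47 D=41 I=32 C=25 H=24
Assign: E→slot 3, B→slot 4, A→slot 1, F→slot 7, G→slot 6, D→slot 2, I skipped, C→slot 5, H skipped.
Slots: [1:A] [2:D] [3:E] [4:B] [5:C] [6:G] [7:F]
Profit = 62 + 41 + 74 + 71 + 25 + 47 + 56 = 376

376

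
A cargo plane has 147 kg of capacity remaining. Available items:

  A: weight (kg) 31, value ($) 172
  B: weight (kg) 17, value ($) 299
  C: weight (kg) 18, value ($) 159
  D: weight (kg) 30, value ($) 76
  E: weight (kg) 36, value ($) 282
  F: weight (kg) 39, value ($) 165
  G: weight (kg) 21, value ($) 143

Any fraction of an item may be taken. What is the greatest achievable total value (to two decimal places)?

Sort by value per unit weight and fill in that order.
Ratios (sorted): B 17.59, C 8.83, E 7.83, G 6.81, A 5.55, F 4.23, D 2.53
take B (17 @ 299); take C (18 @ 159); take E (36 @ 282); take G (21 @ 143); take A (31 @ 172); take 24/39 of F → 101.54. Capacity used 147/147.
Total value = 1156.54

1156.54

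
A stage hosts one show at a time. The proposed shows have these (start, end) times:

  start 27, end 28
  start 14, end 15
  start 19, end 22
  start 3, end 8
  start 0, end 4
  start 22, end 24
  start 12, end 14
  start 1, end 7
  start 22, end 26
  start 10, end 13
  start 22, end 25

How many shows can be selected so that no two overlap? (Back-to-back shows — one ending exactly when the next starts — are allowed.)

Order by finish time; keep every interval that doesn't clash with the previous kept one.
Sorted by end: (0,4)  (1,7)  (3,8)  (10,13)  (12,14)  (14,15)  (19,22)  (22,24)  (22,25)  (22,26)  (27,28)
take (0,4); skip (3,8); take (10,13); take (14,15); take (19,22); take (22,24); take (27,28).
Selected 6 shows.

6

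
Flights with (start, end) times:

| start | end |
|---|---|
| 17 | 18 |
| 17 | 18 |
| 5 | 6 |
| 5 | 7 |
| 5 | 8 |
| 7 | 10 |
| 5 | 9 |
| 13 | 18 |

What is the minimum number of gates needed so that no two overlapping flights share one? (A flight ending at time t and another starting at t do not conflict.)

4

starts: [5, 5, 5, 5, 7, 13, 17, 17]
ends:   [6, 7, 8, 9, 10, 18, 18, 18]
s5→1 s5→2 s5→3 s5→4  — peak 4.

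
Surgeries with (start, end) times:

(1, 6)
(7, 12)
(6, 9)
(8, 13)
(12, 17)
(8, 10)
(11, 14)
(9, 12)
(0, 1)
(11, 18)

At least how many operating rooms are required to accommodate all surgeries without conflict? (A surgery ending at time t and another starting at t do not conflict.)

5

Count concurrent intervals with a sweep; the peak is the room count.
starts: [0, 1, 6, 7, 8, 8, 9, 11, 11, 12]
ends:   [1, 6, 9, 10, 12, 12, 13, 14, 17, 18]
s0→1 e1→0 s1→1 e6→0 s6→1 s7→2 s8→3 s8→4 e9→3 s9→4 e10→3 s11→4 s11→5  — peak 5.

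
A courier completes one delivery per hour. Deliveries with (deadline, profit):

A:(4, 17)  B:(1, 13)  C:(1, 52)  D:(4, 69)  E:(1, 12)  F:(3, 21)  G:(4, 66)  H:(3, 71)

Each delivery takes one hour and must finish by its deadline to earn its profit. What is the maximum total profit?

258

Profit order: H=71 D=69 G=66 C=52 F=21 A=17 B=13 E=12
Assign: H→slot 3, D→slot 4, G→slot 2, C→slot 1, F skipped, A skipped, B skipped, E skipped.
Slots: [1:C] [2:G] [3:H] [4:D]
Profit = 52 + 66 + 71 + 69 = 258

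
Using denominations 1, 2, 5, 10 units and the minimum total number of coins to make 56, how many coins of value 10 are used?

5

Use the largest denomination that fits, subtract, and repeat.
56 − 5×10→6 − 1×5→1 − 1×1→0
Count of 10: 5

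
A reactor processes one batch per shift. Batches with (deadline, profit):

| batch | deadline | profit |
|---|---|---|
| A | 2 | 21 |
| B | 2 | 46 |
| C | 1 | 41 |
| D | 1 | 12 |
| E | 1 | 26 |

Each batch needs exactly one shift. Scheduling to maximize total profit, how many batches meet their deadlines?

2

Profit order: B=46 C=41 E=26 A=21 D=12
Assign: B→slot 2, C→slot 1, E skipped, A skipped, D skipped.
Slots: [1:C] [2:B]
2 of 5 scheduled.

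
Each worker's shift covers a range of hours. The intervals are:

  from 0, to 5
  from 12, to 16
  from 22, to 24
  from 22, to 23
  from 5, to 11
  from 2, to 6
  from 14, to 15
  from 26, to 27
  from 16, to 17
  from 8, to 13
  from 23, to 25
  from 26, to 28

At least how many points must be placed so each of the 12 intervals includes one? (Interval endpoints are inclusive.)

6

By right end: [0,5]  [2,6]  [5,11]  [8,13]  [14,15]  [12,16]  [16,17]  [22,23]  [22,24]  [23,25]  [26,27]  [26,28]
[0,5] uncovered → point at 5; [8,13] uncovered → point at 13; [14,15] uncovered → point at 15; [16,17] uncovered → point at 17; [22,23] uncovered → point at 23; [26,27] uncovered → point at 27.
Points: 5, 13, 15, 17, 23, 27 (6 total).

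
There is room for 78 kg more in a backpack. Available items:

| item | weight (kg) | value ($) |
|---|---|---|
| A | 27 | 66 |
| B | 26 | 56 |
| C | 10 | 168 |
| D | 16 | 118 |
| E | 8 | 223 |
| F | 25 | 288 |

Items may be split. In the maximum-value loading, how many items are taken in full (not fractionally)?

4

Order: E (223/8=27.88) > C (168/10=16.80) > F (288/25=11.52) > D (118/16=7.38) > A (66/27=2.44) > B (56/26=2.15)
Fill: take E (8 @ 223) → take C (10 @ 168) → take F (25 @ 288) → take D (16 @ 118) → take 19/27 of A → 46.44; 78/78 used.
4 item(s) taken whole; one partial (take 19/27 of A).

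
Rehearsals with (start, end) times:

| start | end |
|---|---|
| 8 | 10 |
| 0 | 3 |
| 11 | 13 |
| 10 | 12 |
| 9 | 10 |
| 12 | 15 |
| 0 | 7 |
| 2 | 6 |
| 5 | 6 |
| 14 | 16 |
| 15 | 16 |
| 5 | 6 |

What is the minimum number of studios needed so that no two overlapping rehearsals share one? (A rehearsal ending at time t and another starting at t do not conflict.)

Events (time:±→running): 0:+→1 0:+→2 2:+→3 3:-→2 5:+→3 5:+→4 … peak 4.

4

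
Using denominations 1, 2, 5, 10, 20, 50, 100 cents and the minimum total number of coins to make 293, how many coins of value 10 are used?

Greedy: take as many of the largest coin as possible, then repeat with the remainder.
293 − 2×100→93 − 1×50→43 − 2×20→3 − 1×2→1 − 1×1→0
Count of 10: 0

0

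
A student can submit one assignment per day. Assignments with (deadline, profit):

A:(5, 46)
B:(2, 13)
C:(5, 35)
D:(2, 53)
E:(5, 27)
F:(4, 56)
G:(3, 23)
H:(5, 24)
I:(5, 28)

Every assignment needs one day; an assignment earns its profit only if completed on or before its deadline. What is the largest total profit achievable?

218

Take jobs in profit order; each goes to the latest open slot no later than its deadline.
Profit order: F=56 D=53 A=46 C=35 I=28 E=27 H=24 G=23 B=13
Assign: F→slot 4, D→slot 2, A→slot 5, C→slot 3, I→slot 1, E skipped, H skipped, G skipped, B skipped.
Slots: [1:I] [2:D] [3:C] [4:F] [5:A]
Profit = 28 + 53 + 35 + 56 + 46 = 218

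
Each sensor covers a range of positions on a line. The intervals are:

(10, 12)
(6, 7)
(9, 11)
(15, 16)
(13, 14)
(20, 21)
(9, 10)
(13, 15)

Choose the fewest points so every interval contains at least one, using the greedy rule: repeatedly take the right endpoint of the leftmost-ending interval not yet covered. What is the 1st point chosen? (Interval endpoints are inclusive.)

7

Process intervals by earliest right end; each time one isn't hit yet, stab at its right endpoint.
Sorted: [6,7] [9,10] [9,11] [10,12] [13,14] [13,15] [15,16] [20,21]
{[6,7]} hit by 7; {[9,10],[9,11],[10,12]} hit by 10; {[13,14],[13,15]} hit by 14; {[15,16]} hit by 16; {[20,21]} hit by 21.
Points: 7, 10, 14, 16, 21 (5 total).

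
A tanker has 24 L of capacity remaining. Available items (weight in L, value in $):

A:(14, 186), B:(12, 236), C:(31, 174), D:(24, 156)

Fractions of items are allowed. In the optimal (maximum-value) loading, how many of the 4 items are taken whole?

Greedy by value/weight ratio, highest first.
Order: B (236/12=19.67) > A (186/14=13.29) > D (156/24=6.50) > C (174/31=5.61)
Fill: take B (12 @ 236) → take 12/14 of A → 159.43; 24/24 used.
1 item(s) taken whole; one partial (take 12/14 of A).

1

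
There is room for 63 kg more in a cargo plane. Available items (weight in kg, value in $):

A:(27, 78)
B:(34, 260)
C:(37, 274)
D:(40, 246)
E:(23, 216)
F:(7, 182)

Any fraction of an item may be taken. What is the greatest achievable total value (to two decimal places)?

650.35

Sort by value per unit weight and fill in that order.
Ratios (sorted): F 26.00, E 9.39, B 7.65, C 7.41, D 6.15, A 2.89
take F (7 @ 182); take E (23 @ 216); take 33/34 of B → 252.35. Capacity used 63/63.
Total value = 650.35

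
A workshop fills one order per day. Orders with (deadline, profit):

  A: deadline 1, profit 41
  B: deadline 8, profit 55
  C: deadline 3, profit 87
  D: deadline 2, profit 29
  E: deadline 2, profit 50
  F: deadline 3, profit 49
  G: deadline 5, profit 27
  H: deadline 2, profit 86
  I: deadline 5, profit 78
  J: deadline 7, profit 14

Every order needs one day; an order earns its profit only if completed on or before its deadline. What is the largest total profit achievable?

Sort by profit descending; place each in the latest free slot ≤ its deadline.
By profit: C(d3,87), H(d2,86), I(d5,78), B(d8,55), E(d2,50), F(d3,49), A(d1,41), D(d2,29), G(d5,27), J(d7,14)
C→slot 3; H→slot 2; I→slot 5; B→slot 8; E→slot 1; F skipped; A skipped; D skipped; G→slot 4; J→slot 7.
Profit = 50 + 86 + 87 + 27 + 78 + 14 + 55 = 397

397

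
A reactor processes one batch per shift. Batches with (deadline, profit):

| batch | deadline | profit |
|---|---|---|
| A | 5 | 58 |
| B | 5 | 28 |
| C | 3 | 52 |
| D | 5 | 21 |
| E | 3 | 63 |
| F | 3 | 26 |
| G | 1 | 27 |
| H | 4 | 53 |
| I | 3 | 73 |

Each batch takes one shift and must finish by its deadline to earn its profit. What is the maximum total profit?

Take jobs in profit order; each goes to the latest open slot no later than its deadline.
Profit order: I=73 E=63 A=58 H=53 C=52 B=28 G=27 F=26 D=21
Assign: I→slot 3, E→slot 2, A→slot 5, H→slot 4, C→slot 1, B skipped, G skipped, F skipped, D skipped.
Slots: [1:C] [2:E] [3:I] [4:H] [5:A]
Profit = 52 + 63 + 73 + 53 + 58 = 299

299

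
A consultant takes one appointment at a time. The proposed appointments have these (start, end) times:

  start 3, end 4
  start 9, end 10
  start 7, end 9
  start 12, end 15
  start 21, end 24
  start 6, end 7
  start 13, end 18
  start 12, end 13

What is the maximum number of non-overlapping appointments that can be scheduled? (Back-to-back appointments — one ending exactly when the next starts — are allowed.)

Sort by end time and greedily take each interval whose start is ≥ the last chosen end.
Sorted by end: (3,4)  (6,7)  (7,9)  (9,10)  (12,13)  (12,15)  (13,18)  (21,24)
take (3,4); take (6,7); take (7,9); take (9,10); take (12,13); take (13,18); take (21,24).
Selected 7 appointments.

7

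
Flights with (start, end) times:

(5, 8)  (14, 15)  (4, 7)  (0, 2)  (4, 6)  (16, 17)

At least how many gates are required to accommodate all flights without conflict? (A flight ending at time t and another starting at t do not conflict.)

The answer is the maximum number of intervals overlapping at any instant.
starts: [0, 4, 4, 5, 14, 16]
ends:   [2, 6, 7, 8, 15, 17]
s0→1 e2→0 s4→1 s4→2 s5→3  — peak 3.

3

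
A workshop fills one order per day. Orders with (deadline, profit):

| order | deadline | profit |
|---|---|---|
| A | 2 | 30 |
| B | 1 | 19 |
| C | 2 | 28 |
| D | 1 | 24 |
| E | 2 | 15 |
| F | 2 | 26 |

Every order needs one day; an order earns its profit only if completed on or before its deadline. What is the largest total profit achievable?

Profit order: A=30 C=28 F=26 D=24 B=19 E=15
Assign: A→slot 2, C→slot 1, F skipped, D skipped, B skipped, E skipped.
Slots: [1:C] [2:A]
Profit = 28 + 30 = 58

58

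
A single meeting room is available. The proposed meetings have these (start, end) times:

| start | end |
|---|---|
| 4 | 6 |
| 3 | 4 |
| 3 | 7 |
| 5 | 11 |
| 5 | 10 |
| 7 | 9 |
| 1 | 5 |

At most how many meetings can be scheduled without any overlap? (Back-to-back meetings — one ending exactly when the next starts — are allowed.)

Order by finish time; keep every interval that doesn't clash with the previous kept one.
Sorted by end: (3,4)  (1,5)  (4,6)  (3,7)  (7,9)  (5,10)  (5,11)
take (3,4); skip (1,5); take (4,6); take (7,9).
Selected 3 meetings.

3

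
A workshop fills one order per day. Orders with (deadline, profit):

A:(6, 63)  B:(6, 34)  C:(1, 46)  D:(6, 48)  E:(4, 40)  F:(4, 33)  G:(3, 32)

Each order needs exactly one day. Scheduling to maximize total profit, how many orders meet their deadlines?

6

Sort by profit descending; place each in the latest free slot ≤ its deadline.
By profit: A(d6,63), D(d6,48), C(d1,46), E(d4,40), B(d6,34), F(d4,33), G(d3,32)
A→slot 6; D→slot 5; C→slot 1; E→slot 4; B→slot 3; F→slot 2; G skipped.
6 of 7 scheduled.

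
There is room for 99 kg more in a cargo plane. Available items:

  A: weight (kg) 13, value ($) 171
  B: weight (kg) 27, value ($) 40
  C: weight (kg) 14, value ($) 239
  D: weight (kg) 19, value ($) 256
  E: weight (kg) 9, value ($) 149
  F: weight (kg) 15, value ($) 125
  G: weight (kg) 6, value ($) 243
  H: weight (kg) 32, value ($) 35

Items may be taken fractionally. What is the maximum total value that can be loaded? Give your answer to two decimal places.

Greedy by value/weight ratio, highest first.
Ratios (sorted): G 40.50, C 17.07, E 16.56, D 13.47, A 13.15, F 8.33, B 1.48, H 1.09
take G (6 @ 243); take C (14 @ 239); take E (9 @ 149); take D (19 @ 256); take A (13 @ 171); take F (15 @ 125); take 23/27 of B → 34.07. Capacity used 99/99.
Total value = 1217.07

1217.07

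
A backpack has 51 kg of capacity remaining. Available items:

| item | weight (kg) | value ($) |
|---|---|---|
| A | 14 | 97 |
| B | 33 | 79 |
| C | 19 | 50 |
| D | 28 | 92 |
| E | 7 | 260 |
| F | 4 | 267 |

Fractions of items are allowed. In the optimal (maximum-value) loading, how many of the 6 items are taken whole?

Order: F (267/4=66.75) > E (260/7=37.14) > A (97/14=6.93) > D (92/28=3.29) > C (50/19=2.63) > B (79/33=2.39)
Fill: take F (4 @ 267) → take E (7 @ 260) → take A (14 @ 97) → take 26/28 of D → 85.43; 51/51 used.
3 item(s) taken whole; one partial (take 26/28 of D).

3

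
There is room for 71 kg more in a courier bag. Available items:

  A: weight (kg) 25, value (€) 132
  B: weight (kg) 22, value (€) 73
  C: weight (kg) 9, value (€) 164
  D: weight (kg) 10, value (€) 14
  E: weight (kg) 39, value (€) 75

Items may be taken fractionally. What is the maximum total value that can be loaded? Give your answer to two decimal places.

Greedy by value/weight ratio, highest first.
Ratios (sorted): C 18.22, A 5.28, B 3.32, E 1.92, D 1.40
take C (9 @ 164); take A (25 @ 132); take B (22 @ 73); take 15/39 of E → 28.85. Capacity used 71/71.
Total value = 397.85

397.85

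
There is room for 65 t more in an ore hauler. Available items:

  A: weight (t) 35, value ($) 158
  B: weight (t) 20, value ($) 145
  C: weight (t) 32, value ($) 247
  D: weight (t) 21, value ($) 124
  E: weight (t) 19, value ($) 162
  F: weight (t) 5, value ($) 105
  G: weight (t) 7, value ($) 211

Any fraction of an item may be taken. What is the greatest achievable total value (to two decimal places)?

Order: G (211/7=30.14) > F (105/5=21.00) > E (162/19=8.53) > C (247/32=7.72) > B (145/20=7.25) > D (124/21=5.90) > A (158/35=4.51)
Fill: take G (7 @ 211) → take F (5 @ 105) → take E (19 @ 162) → take C (32 @ 247) → take 2/20 of B → 14.50; 65/65 used.
Total value = 739.50

739.50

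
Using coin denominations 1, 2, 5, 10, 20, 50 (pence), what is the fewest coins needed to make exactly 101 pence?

Use the largest denomination that fits, subtract, and repeat.
101 = 2×50 + 1×1
Total coins = 2 + 1 = 3

3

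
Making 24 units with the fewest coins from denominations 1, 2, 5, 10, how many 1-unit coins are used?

0

24 − 2×10→4 − 2×2→0
Count of 1: 0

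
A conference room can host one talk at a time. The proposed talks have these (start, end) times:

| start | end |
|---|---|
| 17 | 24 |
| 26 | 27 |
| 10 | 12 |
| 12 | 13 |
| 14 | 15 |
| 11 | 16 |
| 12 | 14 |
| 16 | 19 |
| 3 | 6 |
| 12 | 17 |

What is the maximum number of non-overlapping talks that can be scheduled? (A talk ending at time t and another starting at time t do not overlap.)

6

Sort by end time and greedily take each interval whose start is ≥ the last chosen end.
By end time: (3,6), (10,12), (12,13), (12,14), (14,15), (11,16), (12,17), (16,19), (17,24), (26,27).
Pick (3,6); next start ≥ 6 → (10,12); next start ≥ 12 → (12,13); next start ≥ 13 → (14,15); next start ≥ 15 → (16,19); next start ≥ 19 → (26,27).
Selected 6 talks.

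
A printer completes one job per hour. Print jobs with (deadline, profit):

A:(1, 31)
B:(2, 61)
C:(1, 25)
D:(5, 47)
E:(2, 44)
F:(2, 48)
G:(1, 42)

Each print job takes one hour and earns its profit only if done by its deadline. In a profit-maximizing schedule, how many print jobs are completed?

Profit order: B=61 F=48 D=47 E=44 G=42 A=31 C=25
Assign: B→slot 2, F→slot 1, D→slot 5, E skipped, G skipped, A skipped, C skipped.
Slots: [1:F] [2:B] [5:D]
3 of 7 scheduled.

3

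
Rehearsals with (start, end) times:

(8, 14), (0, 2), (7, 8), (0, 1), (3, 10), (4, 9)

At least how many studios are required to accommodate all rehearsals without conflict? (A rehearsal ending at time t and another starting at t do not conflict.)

starts: [0, 0, 3, 4, 7, 8]
ends:   [1, 2, 8, 9, 10, 14]
s0→1 s0→2 e1→1 e2→0 s3→1 s4→2 s7→3  — peak 3.

3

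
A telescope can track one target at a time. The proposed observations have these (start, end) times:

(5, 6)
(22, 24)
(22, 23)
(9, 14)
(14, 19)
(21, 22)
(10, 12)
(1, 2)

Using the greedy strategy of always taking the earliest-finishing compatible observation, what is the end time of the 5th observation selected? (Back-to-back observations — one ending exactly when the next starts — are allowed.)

Sorted by end: (1,2)  (5,6)  (10,12)  (9,14)  (14,19)  (21,22)  (22,23)  (22,24)
take (1,2); take (5,6); take (10,12); take (14,19); take (21,22); take (22,23); skip (22,24).
Selected: (1,2) (5,6) (10,12) (14,19) (21,22) (22,23)

22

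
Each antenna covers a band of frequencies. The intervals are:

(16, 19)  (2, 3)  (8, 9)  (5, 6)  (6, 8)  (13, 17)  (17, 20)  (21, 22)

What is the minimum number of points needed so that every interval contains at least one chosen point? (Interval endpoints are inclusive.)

By right end: [2,3]  [5,6]  [6,8]  [8,9]  [13,17]  [16,19]  [17,20]  [21,22]
[2,3] uncovered → point at 3; [5,6] uncovered → point at 6; [8,9] uncovered → point at 9; [13,17] uncovered → point at 17; [21,22] uncovered → point at 22.
Points: 3, 6, 9, 17, 22 (5 total).

5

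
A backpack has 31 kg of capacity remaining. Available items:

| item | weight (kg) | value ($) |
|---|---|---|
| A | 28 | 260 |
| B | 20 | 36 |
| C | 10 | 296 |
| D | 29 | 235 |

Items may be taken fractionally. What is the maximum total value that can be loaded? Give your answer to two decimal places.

Sort by value per unit weight and fill in that order.
Ratios (sorted): C 29.60, A 9.29, D 8.10, B 1.80
take C (10 @ 296); take 21/28 of A → 195.00. Capacity used 31/31.
Total value = 491.00

491.00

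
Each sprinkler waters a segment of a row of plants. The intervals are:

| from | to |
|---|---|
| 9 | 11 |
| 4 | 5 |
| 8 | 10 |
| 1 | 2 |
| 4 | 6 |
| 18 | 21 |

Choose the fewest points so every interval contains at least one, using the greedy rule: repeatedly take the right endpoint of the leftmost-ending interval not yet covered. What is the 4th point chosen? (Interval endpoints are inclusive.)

21

By right end: [1,2]  [4,5]  [4,6]  [8,10]  [9,11]  [18,21]
[1,2] uncovered → point at 2; [4,5] uncovered → point at 5; [8,10] uncovered → point at 10; [18,21] uncovered → point at 21.
Points: 2, 5, 10, 21 (4 total).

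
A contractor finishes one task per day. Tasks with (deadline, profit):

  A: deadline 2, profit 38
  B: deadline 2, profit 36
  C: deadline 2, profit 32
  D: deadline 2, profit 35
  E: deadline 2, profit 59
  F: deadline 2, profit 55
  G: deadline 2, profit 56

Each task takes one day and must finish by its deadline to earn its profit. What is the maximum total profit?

115

By profit: E(d2,59), G(d2,56), F(d2,55), A(d2,38), B(d2,36), D(d2,35), C(d2,32)
E→slot 2; G→slot 1; F skipped; A skipped; B skipped; D skipped; C skipped.
Profit = 56 + 59 = 115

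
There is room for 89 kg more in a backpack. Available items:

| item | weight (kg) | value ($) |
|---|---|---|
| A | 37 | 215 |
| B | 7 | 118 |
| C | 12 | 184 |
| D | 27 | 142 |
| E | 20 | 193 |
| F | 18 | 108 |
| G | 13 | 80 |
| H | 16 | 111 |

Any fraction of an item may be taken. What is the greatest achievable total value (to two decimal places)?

Ratios (sorted): B 16.86, C 15.33, E 9.65, H 6.94, G 6.15, F 6.00, A 5.81, D 5.26
take B (7 @ 118); take C (12 @ 184); take E (20 @ 193); take H (16 @ 111); take G (13 @ 80); take F (18 @ 108); take 3/37 of A → 17.43. Capacity used 89/89.
Total value = 811.43

811.43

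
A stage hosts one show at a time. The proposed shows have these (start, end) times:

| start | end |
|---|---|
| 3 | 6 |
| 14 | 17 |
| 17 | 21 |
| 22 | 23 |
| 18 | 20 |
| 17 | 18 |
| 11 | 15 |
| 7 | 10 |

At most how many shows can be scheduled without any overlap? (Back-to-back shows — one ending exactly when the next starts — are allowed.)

Sort by end time and greedily take each interval whose start is ≥ the last chosen end.
Sorted by end: (3,6)  (7,10)  (11,15)  (14,17)  (17,18)  (18,20)  (17,21)  (22,23)
take (3,6); take (7,10); take (11,15); take (17,18); take (18,20); take (22,23).
Selected 6 shows.

6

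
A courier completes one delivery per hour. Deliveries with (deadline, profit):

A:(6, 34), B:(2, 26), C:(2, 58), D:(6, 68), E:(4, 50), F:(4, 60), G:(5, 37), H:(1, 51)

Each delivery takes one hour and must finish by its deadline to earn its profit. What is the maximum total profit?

324

By profit: D(d6,68), F(d4,60), C(d2,58), H(d1,51), E(d4,50), G(d5,37), A(d6,34), B(d2,26)
D→slot 6; F→slot 4; C→slot 2; H→slot 1; E→slot 3; G→slot 5; A skipped; B skipped.
Profit = 51 + 58 + 50 + 60 + 37 + 68 = 324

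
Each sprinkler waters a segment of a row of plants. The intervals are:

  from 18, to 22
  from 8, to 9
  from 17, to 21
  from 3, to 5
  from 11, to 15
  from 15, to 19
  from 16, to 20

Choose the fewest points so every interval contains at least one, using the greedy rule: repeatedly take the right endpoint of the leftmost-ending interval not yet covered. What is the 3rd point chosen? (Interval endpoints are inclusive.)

Sort by right endpoint; whenever an interval is uncovered, place a point at its right end.
Sorted: [3,5] [8,9] [11,15] [15,19] [16,20] [17,21] [18,22]
{[3,5]} hit by 5; {[8,9]} hit by 9; {[11,15],[15,19]} hit by 15; {[16,20],[17,21],[18,22]} hit by 20.
Points: 5, 9, 15, 20 (4 total).

15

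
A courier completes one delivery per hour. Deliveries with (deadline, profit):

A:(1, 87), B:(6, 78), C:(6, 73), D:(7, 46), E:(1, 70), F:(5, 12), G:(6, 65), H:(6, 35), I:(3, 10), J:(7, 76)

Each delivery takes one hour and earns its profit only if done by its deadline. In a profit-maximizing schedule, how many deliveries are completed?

Profit order: A=87 B=78 J=76 C=73 E=70 G=65 D=46 H=35 F=12 I=10
Assign: A→slot 1, B→slot 6, J→slot 7, C→slot 5, E skipped, G→slot 4, D→slot 3, H→slot 2, F skipped, I skipped.
Slots: [1:A] [2:H] [3:D] [4:G] [5:C] [6:B] [7:J]
7 of 10 scheduled.

7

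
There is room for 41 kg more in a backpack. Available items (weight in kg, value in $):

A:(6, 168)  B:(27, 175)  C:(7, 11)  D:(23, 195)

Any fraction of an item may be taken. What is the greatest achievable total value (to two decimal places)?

Order: A (168/6=28.00) > D (195/23=8.48) > B (175/27=6.48) > C (11/7=1.57)
Fill: take A (6 @ 168) → take D (23 @ 195) → take 12/27 of B → 77.78; 41/41 used.
Total value = 440.78

440.78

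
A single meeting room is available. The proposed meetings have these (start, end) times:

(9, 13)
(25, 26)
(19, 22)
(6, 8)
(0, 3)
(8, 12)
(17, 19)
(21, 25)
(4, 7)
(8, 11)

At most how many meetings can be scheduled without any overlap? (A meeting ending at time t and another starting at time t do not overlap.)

By end time: (0,3), (4,7), (6,8), (8,11), (8,12), (9,13), (17,19), (19,22), (21,25), (25,26).
Pick (0,3); next start ≥ 3 → (4,7); next start ≥ 7 → (8,11); next start ≥ 11 → (17,19); next start ≥ 19 → (19,22); next start ≥ 22 → (25,26).
Selected 6 meetings.

6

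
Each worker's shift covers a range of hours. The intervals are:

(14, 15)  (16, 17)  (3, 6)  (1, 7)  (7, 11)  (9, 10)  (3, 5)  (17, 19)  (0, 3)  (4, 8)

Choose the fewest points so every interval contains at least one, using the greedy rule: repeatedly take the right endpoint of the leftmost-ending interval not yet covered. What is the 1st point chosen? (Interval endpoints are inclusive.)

Sort by right endpoint; whenever an interval is uncovered, place a point at its right end.
By right end: [0,3]  [3,5]  [3,6]  [1,7]  [4,8]  [9,10]  [7,11]  [14,15]  [16,17]  [17,19]
[0,3] uncovered → point at 3; [4,8] uncovered → point at 8; [9,10] uncovered → point at 10; [14,15] uncovered → point at 15; [16,17] uncovered → point at 17.
Points: 3, 8, 10, 15, 17 (5 total).

3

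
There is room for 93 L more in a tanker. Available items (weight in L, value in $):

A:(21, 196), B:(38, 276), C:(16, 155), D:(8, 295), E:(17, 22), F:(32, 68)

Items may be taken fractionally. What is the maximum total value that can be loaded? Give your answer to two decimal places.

943.25

Sort by value per unit weight and fill in that order.
Ratios (sorted): D 36.88, C 9.69, A 9.33, B 7.26, F 2.12, E 1.29
take D (8 @ 295); take C (16 @ 155); take A (21 @ 196); take B (38 @ 276); take 10/32 of F → 21.25. Capacity used 93/93.
Total value = 943.25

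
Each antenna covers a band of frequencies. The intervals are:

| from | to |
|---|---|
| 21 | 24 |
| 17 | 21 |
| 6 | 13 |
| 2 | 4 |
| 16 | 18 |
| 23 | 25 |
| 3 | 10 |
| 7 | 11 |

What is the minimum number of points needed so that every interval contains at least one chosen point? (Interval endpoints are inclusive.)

4

Process intervals by earliest right end; each time one isn't hit yet, stab at its right endpoint.
By right end: [2,4]  [3,10]  [7,11]  [6,13]  [16,18]  [17,21]  [21,24]  [23,25]
[2,4] uncovered → point at 4; [7,11] uncovered → point at 11; [16,18] uncovered → point at 18; [21,24] uncovered → point at 24.
Points: 4, 11, 18, 24 (4 total).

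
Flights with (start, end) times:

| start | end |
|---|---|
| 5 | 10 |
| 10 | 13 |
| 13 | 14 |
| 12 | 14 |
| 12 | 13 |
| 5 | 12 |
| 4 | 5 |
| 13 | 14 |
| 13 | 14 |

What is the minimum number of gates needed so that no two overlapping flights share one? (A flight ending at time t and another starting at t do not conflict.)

Events (time:±→running): 4:+→1 5:-→0 5:+→1 5:+→2 10:-→1 10:+→2 12:-→1 12:+→2 12:+→3 13:-→2 13:-→1 13:+→2 13:+→3 13:+→4 … peak 4.

4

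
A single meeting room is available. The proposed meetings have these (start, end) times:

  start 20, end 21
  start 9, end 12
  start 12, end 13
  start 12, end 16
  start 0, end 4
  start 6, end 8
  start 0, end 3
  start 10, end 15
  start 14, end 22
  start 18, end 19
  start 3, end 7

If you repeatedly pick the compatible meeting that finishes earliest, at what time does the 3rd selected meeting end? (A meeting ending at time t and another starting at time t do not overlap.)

Sort by end time and greedily take each interval whose start is ≥ the last chosen end.
Sorted by end: (0,3)  (0,4)  (3,7)  (6,8)  (9,12)  (12,13)  (10,15)  (12,16)  (18,19)  (20,21)  (14,22)
take (0,3); take (3,7); skip (6,8); take (9,12); take (12,13); skip (10,15); skip (12,16); take (18,19); take (20,21).
Selected: (0,3) (3,7) (9,12) (12,13) (18,19) (20,21)

12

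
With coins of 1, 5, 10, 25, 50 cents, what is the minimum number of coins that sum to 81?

81 − 1×50→31 − 1×25→6 − 1×5→1 − 1×1→0
Total coins = 1 + 1 + 1 + 1 = 4

4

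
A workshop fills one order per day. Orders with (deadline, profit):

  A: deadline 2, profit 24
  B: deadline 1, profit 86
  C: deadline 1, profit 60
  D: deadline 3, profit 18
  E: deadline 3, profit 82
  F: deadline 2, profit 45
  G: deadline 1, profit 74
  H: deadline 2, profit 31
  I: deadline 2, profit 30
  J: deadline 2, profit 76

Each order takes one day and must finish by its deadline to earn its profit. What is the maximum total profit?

Profit order: B=86 E=82 J=76 G=74 C=60 F=45 H=31 I=30 A=24 D=18
Assign: B→slot 1, E→slot 3, J→slot 2, G skipped, C skipped, F skipped, H skipped, I skipped, A skipped, D skipped.
Slots: [1:B] [2:J] [3:E]
Profit = 86 + 76 + 82 = 244

244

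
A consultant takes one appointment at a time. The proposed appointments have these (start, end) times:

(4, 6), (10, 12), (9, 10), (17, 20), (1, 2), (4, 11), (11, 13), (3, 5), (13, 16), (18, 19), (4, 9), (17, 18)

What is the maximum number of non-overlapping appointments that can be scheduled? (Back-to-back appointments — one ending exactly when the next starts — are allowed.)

7

By end time: (1,2), (3,5), (4,6), (4,9), (9,10), (4,11), (10,12), (11,13), (13,16), (17,18), (18,19), (17,20).
Pick (1,2); next start ≥ 2 → (3,5); next start ≥ 5 → (9,10); next start ≥ 10 → (10,12); next start ≥ 12 → (13,16); next start ≥ 16 → (17,18); next start ≥ 18 → (18,19).
Selected 7 appointments.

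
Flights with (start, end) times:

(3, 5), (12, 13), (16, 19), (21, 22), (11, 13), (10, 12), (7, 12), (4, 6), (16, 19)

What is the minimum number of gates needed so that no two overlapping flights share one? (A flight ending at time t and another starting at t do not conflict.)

Count concurrent intervals with a sweep; the peak is the room count.
starts: [3, 4, 7, 10, 11, 12, 16, 16, 21]
ends:   [5, 6, 12, 12, 13, 13, 19, 19, 22]
s3→1 s4→2 e5→1 e6→0 s7→1 s10→2 s11→3  — peak 3.

3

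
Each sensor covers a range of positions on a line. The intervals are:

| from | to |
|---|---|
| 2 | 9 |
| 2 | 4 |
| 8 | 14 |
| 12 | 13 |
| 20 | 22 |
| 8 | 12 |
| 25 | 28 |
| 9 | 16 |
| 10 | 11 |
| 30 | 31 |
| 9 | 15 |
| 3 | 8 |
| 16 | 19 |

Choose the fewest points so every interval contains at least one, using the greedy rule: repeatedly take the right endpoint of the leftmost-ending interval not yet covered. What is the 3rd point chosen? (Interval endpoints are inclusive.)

Sorted: [2,4] [3,8] [2,9] [10,11] [8,12] [12,13] [8,14] [9,15] [9,16] [16,19] [20,22] [25,28] [30,31]
{[2,4],[3,8],[2,9]} hit by 4; {[10,11],[8,12]} hit by 11; {[12,13],[8,14],[9,15],[9,16]} hit by 13; {[16,19]} hit by 19; {[20,22]} hit by 22; {[25,28]} hit by 28; {[30,31]} hit by 31.
Points: 4, 11, 13, 19, 22, 28, 31 (7 total).

13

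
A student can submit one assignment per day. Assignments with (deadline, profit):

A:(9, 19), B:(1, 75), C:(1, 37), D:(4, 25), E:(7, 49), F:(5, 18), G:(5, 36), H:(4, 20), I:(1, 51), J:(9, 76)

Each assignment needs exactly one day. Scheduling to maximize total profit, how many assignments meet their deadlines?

Profit order: J=76 B=75 I=51 E=49 C=37 G=36 D=25 H=20 A=19 F=18
Assign: J→slot 9, B→slot 1, I skipped, E→slot 7, C skipped, G→slot 5, D→slot 4, H→slot 3, A→slot 8, F→slot 2.
Slots: [1:B] [2:F] [3:H] [4:D] [5:G] [7:E] [8:A] [9:J]
8 of 10 scheduled.

8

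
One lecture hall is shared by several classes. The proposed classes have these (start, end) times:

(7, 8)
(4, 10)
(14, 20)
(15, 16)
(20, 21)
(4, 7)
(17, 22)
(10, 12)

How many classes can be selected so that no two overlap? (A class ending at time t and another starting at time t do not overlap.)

5

Greedy by earliest finish: after sorting by end time, pick each interval compatible with the last pick.
By end time: (4,7), (7,8), (4,10), (10,12), (15,16), (14,20), (20,21), (17,22).
Pick (4,7); next start ≥ 7 → (7,8); next start ≥ 8 → (10,12); next start ≥ 12 → (15,16); next start ≥ 16 → (20,21).
Selected 5 classes.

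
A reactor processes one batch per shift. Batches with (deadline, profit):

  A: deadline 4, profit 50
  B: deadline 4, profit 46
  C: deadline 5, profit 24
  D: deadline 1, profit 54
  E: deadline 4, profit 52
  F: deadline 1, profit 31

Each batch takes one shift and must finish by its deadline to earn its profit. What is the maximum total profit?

226

Profit order: D=54 E=52 A=50 B=46 F=31 C=24
Assign: D→slot 1, E→slot 4, A→slot 3, B→slot 2, F skipped, C→slot 5.
Slots: [1:D] [2:B] [3:A] [4:E] [5:C]
Profit = 54 + 46 + 50 + 52 + 24 = 226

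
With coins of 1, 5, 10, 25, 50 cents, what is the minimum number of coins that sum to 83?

Use the largest denomination that fits, subtract, and repeat.
83 − 1×50→33 − 1×25→8 − 1×5→3 − 3×1→0
Total coins = 1 + 1 + 1 + 3 = 6

6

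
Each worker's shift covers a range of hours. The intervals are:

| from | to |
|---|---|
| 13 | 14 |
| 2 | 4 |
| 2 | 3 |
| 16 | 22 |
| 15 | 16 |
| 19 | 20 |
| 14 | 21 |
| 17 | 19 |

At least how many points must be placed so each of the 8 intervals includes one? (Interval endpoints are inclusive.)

4

By right end: [2,3]  [2,4]  [13,14]  [15,16]  [17,19]  [19,20]  [14,21]  [16,22]
[2,3] uncovered → point at 3; [13,14] uncovered → point at 14; [15,16] uncovered → point at 16; [17,19] uncovered → point at 19.
Points: 3, 14, 16, 19 (4 total).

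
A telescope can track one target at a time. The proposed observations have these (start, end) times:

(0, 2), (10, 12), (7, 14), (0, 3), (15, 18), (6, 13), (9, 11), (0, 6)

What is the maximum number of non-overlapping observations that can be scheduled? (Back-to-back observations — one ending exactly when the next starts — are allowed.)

3

Order by finish time; keep every interval that doesn't clash with the previous kept one.
Sorted by end: (0,2)  (0,3)  (0,6)  (9,11)  (10,12)  (6,13)  (7,14)  (15,18)
take (0,2); take (9,11); skip (6,13); take (15,18).
Selected 3 observations.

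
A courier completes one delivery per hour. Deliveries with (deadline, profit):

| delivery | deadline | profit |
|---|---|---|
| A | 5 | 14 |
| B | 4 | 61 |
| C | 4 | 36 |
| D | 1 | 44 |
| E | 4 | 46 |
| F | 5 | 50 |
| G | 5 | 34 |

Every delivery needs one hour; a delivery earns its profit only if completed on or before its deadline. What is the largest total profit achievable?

237

Take jobs in profit order; each goes to the latest open slot no later than its deadline.
Profit order: B=61 F=50 E=46 D=44 C=36 G=34 A=14
Assign: B→slot 4, F→slot 5, E→slot 3, D→slot 1, C→slot 2, G skipped, A skipped.
Slots: [1:D] [2:C] [3:E] [4:B] [5:F]
Profit = 44 + 36 + 46 + 61 + 50 = 237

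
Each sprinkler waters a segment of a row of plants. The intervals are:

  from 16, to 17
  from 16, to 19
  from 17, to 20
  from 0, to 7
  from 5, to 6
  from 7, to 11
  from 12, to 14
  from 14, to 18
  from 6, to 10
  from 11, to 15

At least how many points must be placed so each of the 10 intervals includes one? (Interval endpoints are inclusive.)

4

Process intervals by earliest right end; each time one isn't hit yet, stab at its right endpoint.
Sorted: [5,6] [0,7] [6,10] [7,11] [12,14] [11,15] [16,17] [14,18] [16,19] [17,20]
{[5,6],[0,7],[6,10]} hit by 6; {[7,11]} hit by 11; {[12,14],[11,15]} hit by 14; {[16,17],[14,18],[16,19],[17,20]} hit by 17.
Points: 6, 11, 14, 17 (4 total).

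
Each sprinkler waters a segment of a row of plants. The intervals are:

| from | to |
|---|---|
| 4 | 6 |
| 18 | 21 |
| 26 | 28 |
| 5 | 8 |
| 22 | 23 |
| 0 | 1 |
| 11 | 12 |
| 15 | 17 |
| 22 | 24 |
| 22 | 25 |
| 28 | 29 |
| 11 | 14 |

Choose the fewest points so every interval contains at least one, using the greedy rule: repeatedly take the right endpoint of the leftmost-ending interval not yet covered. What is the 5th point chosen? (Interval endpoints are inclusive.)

21

Process intervals by earliest right end; each time one isn't hit yet, stab at its right endpoint.
By right end: [0,1]  [4,6]  [5,8]  [11,12]  [11,14]  [15,17]  [18,21]  [22,23]  [22,24]  [22,25]  [26,28]  [28,29]
[0,1] uncovered → point at 1; [4,6] uncovered → point at 6; [11,12] uncovered → point at 12; [15,17] uncovered → point at 17; [18,21] uncovered → point at 21; [22,23] uncovered → point at 23; [26,28] uncovered → point at 28.
Points: 1, 6, 12, 17, 21, 23, 28 (7 total).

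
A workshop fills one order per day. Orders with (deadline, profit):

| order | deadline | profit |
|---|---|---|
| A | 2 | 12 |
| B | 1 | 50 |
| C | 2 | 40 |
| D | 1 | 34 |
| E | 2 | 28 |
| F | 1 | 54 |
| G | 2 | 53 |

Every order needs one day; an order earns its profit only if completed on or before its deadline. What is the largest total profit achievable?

Sort by profit descending; place each in the latest free slot ≤ its deadline.
Profit order: F=54 G=53 B=50 C=40 D=34 E=28 A=12
Assign: F→slot 1, G→slot 2, B skipped, C skipped, D skipped, E skipped, A skipped.
Slots: [1:F] [2:G]
Profit = 54 + 53 = 107

107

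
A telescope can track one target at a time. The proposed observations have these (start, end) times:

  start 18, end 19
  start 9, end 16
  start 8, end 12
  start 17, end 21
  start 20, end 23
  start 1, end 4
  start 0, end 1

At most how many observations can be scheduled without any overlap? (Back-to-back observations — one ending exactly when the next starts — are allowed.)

5

Order by finish time; keep every interval that doesn't clash with the previous kept one.
By end time: (0,1), (1,4), (8,12), (9,16), (18,19), (17,21), (20,23).
Pick (0,1); next start ≥ 1 → (1,4); next start ≥ 4 → (8,12); next start ≥ 12 → (18,19); next start ≥ 19 → (20,23).
Selected 5 observations.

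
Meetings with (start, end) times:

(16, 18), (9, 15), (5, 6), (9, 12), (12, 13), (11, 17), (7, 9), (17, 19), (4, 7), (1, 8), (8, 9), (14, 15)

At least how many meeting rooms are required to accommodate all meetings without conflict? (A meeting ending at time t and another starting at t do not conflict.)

The answer is the maximum number of intervals overlapping at any instant.
starts: [1, 4, 5, 7, 8, 9, 9, 11, 12, 14, 16, 17]
ends:   [6, 7, 8, 9, 9, 12, 13, 15, 15, 17, 18, 19]
s1→1 s4→2 s5→3  — peak 3.

3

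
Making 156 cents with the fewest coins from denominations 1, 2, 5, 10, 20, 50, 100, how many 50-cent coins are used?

1

Use the largest denomination that fits, subtract, and repeat.
156 − 1×100→56 − 1×50→6 − 1×5→1 − 1×1→0
Count of 50: 1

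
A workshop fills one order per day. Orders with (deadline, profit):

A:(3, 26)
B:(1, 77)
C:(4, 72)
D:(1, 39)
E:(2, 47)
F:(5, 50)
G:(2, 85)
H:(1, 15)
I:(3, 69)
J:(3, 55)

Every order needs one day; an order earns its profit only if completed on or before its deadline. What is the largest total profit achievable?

353

Take jobs in profit order; each goes to the latest open slot no later than its deadline.
Profit order: G=85 B=77 C=72 I=69 J=55 F=50 E=47 D=39 A=26 H=15
Assign: G→slot 2, B→slot 1, C→slot 4, I→slot 3, J skipped, F→slot 5, E skipped, D skipped, A skipped, H skipped.
Slots: [1:B] [2:G] [3:I] [4:C] [5:F]
Profit = 77 + 85 + 69 + 72 + 50 = 353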